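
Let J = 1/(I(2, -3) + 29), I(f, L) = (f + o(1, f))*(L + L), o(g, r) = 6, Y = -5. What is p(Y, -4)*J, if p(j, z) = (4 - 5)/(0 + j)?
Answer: -1/95 ≈ -0.010526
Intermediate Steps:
p(j, z) = -1/j
I(f, L) = 2*L*(6 + f) (I(f, L) = (f + 6)*(L + L) = (6 + f)*(2*L) = 2*L*(6 + f))
J = -1/19 (J = 1/(2*(-3)*(6 + 2) + 29) = 1/(2*(-3)*8 + 29) = 1/(-48 + 29) = 1/(-19) = -1/19 ≈ -0.052632)
p(Y, -4)*J = -1/(-5)*(-1/19) = -1*(-1/5)*(-1/19) = (1/5)*(-1/19) = -1/95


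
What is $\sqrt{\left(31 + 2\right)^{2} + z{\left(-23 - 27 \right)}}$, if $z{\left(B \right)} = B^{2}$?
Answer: $\sqrt{3589} \approx 59.908$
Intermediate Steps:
$\sqrt{\left(31 + 2\right)^{2} + z{\left(-23 - 27 \right)}} = \sqrt{\left(31 + 2\right)^{2} + \left(-23 - 27\right)^{2}} = \sqrt{33^{2} + \left(-50\right)^{2}} = \sqrt{1089 + 2500} = \sqrt{3589}$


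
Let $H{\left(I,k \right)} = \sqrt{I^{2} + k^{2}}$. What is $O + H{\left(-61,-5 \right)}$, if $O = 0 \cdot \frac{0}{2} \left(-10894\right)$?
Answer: $\sqrt{3746} \approx 61.205$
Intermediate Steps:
$O = 0$ ($O = 0 \cdot 0 \cdot \frac{1}{2} \left(-10894\right) = 0 \cdot 0 \left(-10894\right) = 0 \left(-10894\right) = 0$)
$O + H{\left(-61,-5 \right)} = 0 + \sqrt{\left(-61\right)^{2} + \left(-5\right)^{2}} = 0 + \sqrt{3721 + 25} = 0 + \sqrt{3746} = \sqrt{3746}$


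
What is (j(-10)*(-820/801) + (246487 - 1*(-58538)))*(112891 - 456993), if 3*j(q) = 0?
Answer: -104959712550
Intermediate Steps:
j(q) = 0 (j(q) = (⅓)*0 = 0)
(j(-10)*(-820/801) + (246487 - 1*(-58538)))*(112891 - 456993) = (0*(-820/801) + (246487 - 1*(-58538)))*(112891 - 456993) = (0*(-820*1/801) + (246487 + 58538))*(-344102) = (0*(-820/801) + 305025)*(-344102) = (0 + 305025)*(-344102) = 305025*(-344102) = -104959712550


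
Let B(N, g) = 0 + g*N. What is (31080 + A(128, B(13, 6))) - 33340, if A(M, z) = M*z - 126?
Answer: 7598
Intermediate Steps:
B(N, g) = N*g (B(N, g) = 0 + N*g = N*g)
A(M, z) = -126 + M*z
(31080 + A(128, B(13, 6))) - 33340 = (31080 + (-126 + 128*(13*6))) - 33340 = (31080 + (-126 + 128*78)) - 33340 = (31080 + (-126 + 9984)) - 33340 = (31080 + 9858) - 33340 = 40938 - 33340 = 7598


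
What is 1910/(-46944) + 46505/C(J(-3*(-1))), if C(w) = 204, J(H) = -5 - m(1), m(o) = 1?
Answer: 90947545/399024 ≈ 227.93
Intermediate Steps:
J(H) = -6 (J(H) = -5 - 1*1 = -5 - 1 = -6)
1910/(-46944) + 46505/C(J(-3*(-1))) = 1910/(-46944) + 46505/204 = 1910*(-1/46944) + 46505*(1/204) = -955/23472 + 46505/204 = 90947545/399024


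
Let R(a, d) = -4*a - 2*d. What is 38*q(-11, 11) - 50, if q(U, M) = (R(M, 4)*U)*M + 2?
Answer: 239122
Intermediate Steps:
q(U, M) = 2 + M*U*(-8 - 4*M) (q(U, M) = ((-4*M - 2*4)*U)*M + 2 = ((-4*M - 8)*U)*M + 2 = ((-8 - 4*M)*U)*M + 2 = (U*(-8 - 4*M))*M + 2 = M*U*(-8 - 4*M) + 2 = 2 + M*U*(-8 - 4*M))
38*q(-11, 11) - 50 = 38*(2 - 4*11*(-11)*(2 + 11)) - 50 = 38*(2 - 4*11*(-11)*13) - 50 = 38*(2 + 6292) - 50 = 38*6294 - 50 = 239172 - 50 = 239122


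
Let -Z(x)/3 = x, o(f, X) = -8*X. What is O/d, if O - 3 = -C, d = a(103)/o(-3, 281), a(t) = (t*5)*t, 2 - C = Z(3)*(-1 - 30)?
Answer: -125888/10609 ≈ -11.866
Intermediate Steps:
Z(x) = -3*x
C = -277 (C = 2 - (-3*3)*(-1 - 30) = 2 - (-9)*(-31) = 2 - 1*279 = 2 - 279 = -277)
a(t) = 5*t² (a(t) = (5*t)*t = 5*t²)
d = -53045/2248 (d = (5*103²)/((-8*281)) = (5*10609)/(-2248) = 53045*(-1/2248) = -53045/2248 ≈ -23.597)
O = 280 (O = 3 - 1*(-277) = 3 + 277 = 280)
O/d = 280/(-53045/2248) = 280*(-2248/53045) = -125888/10609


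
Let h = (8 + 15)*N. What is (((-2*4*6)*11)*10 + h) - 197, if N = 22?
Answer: -4971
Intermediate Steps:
h = 506 (h = (8 + 15)*22 = 23*22 = 506)
(((-2*4*6)*11)*10 + h) - 197 = (((-2*4*6)*11)*10 + 506) - 197 = ((-8*6*11)*10 + 506) - 197 = (-48*11*10 + 506) - 197 = (-528*10 + 506) - 197 = (-5280 + 506) - 197 = -4774 - 197 = -4971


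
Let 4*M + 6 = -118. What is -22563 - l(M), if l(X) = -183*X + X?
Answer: -28205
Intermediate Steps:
M = -31 (M = -3/2 + (1/4)*(-118) = -3/2 - 59/2 = -31)
l(X) = -182*X
-22563 - l(M) = -22563 - (-182)*(-31) = -22563 - 1*5642 = -22563 - 5642 = -28205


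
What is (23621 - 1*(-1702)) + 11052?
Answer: 36375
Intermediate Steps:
(23621 - 1*(-1702)) + 11052 = (23621 + 1702) + 11052 = 25323 + 11052 = 36375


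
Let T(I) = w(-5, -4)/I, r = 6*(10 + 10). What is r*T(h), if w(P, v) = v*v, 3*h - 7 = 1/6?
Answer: 34560/43 ≈ 803.72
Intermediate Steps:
h = 43/18 (h = 7/3 + (⅓)/6 = 7/3 + (⅓)*(⅙) = 7/3 + 1/18 = 43/18 ≈ 2.3889)
w(P, v) = v²
r = 120 (r = 6*20 = 120)
T(I) = 16/I (T(I) = (-4)²/I = 16/I)
r*T(h) = 120*(16/(43/18)) = 120*(16*(18/43)) = 120*(288/43) = 34560/43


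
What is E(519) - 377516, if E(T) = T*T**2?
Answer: 139420843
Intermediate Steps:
E(T) = T**3
E(519) - 377516 = 519**3 - 377516 = 139798359 - 377516 = 139420843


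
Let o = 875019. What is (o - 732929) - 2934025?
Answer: -2791935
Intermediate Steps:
(o - 732929) - 2934025 = (875019 - 732929) - 2934025 = 142090 - 2934025 = -2791935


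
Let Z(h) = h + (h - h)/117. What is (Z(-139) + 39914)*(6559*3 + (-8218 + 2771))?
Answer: 565998250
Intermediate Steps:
Z(h) = h (Z(h) = h + 0*(1/117) = h + 0 = h)
(Z(-139) + 39914)*(6559*3 + (-8218 + 2771)) = (-139 + 39914)*(6559*3 + (-8218 + 2771)) = 39775*(19677 - 5447) = 39775*14230 = 565998250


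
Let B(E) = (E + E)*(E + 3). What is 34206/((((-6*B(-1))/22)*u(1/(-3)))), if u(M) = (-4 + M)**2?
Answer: 564399/338 ≈ 1669.8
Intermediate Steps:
B(E) = 2*E*(3 + E) (B(E) = (2*E)*(3 + E) = 2*E*(3 + E))
34206/((((-6*B(-1))/22)*u(1/(-3)))) = 34206/((((-12*(-1)*(3 - 1))/22)*(-4 + 1/(-3))**2)) = 34206/((((-12*(-1)*2)/22)*(-4 - 1/3)**2)) = 34206/((((-6*(-4))/22)*(-13/3)**2)) = 34206/((((1/22)*24)*(169/9))) = 34206/(((12/11)*(169/9))) = 34206/(676/33) = 34206*(33/676) = 564399/338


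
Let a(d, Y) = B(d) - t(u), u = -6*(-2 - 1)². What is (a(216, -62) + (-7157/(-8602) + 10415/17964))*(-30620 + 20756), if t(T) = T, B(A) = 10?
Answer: -81457324370/126247 ≈ -6.4522e+5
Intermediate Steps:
u = -54 (u = -6*(-3)² = -6*9 = -54)
a(d, Y) = 64 (a(d, Y) = 10 - 1*(-54) = 10 + 54 = 64)
(a(216, -62) + (-7157/(-8602) + 10415/17964))*(-30620 + 20756) = (64 + (-7157/(-8602) + 10415/17964))*(-30620 + 20756) = (64 + (-7157*(-1/8602) + 10415*(1/17964)))*(-9864) = (64 + (421/506 + 10415/17964))*(-9864) = (64 + 6416417/4544892)*(-9864) = (297289505/4544892)*(-9864) = -81457324370/126247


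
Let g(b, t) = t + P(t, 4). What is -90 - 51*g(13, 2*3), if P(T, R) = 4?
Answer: -600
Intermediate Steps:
g(b, t) = 4 + t (g(b, t) = t + 4 = 4 + t)
-90 - 51*g(13, 2*3) = -90 - 51*(4 + 2*3) = -90 - 51*(4 + 6) = -90 - 51*10 = -90 - 510 = -600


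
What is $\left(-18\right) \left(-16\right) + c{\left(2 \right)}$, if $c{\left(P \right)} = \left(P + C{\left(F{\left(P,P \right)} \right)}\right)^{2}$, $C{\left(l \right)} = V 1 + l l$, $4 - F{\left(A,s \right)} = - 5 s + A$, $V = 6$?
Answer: $23392$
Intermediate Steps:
$F{\left(A,s \right)} = 4 - A + 5 s$ ($F{\left(A,s \right)} = 4 - \left(- 5 s + A\right) = 4 - \left(A - 5 s\right) = 4 - A + 5 s$)
$C{\left(l \right)} = 6 + l^{2}$ ($C{\left(l \right)} = 6 \cdot 1 + l l = 6 + l^{2}$)
$c{\left(P \right)} = \left(6 + P + \left(4 + 4 P\right)^{2}\right)^{2}$ ($c{\left(P \right)} = \left(P + \left(6 + \left(4 - P + 5 P\right)^{2}\right)\right)^{2} = \left(P + \left(6 + \left(4 + 4 P\right)^{2}\right)\right)^{2} = \left(6 + P + \left(4 + 4 P\right)^{2}\right)^{2}$)
$\left(-18\right) \left(-16\right) + c{\left(2 \right)} = \left(-18\right) \left(-16\right) + \left(6 + 2 + 16 \left(1 + 2\right)^{2}\right)^{2} = 288 + \left(6 + 2 + 16 \cdot 3^{2}\right)^{2} = 288 + \left(6 + 2 + 16 \cdot 9\right)^{2} = 288 + \left(6 + 2 + 144\right)^{2} = 288 + 152^{2} = 288 + 23104 = 23392$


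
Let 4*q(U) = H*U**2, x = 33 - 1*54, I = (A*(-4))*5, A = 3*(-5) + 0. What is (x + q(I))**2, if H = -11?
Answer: 61266645441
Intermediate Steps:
A = -15 (A = -15 + 0 = -15)
I = 300 (I = -15*(-4)*5 = 60*5 = 300)
x = -21 (x = 33 - 54 = -21)
q(U) = -11*U**2/4 (q(U) = (-11*U**2)/4 = -11*U**2/4)
(x + q(I))**2 = (-21 - 11/4*300**2)**2 = (-21 - 11/4*90000)**2 = (-21 - 247500)**2 = (-247521)**2 = 61266645441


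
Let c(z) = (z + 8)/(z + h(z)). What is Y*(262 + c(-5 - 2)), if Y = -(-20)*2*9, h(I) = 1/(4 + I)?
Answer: 1036980/11 ≈ 94271.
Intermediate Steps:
Y = 360 (Y = -10*(-4)*9 = 40*9 = 360)
c(z) = (8 + z)/(z + 1/(4 + z)) (c(z) = (z + 8)/(z + 1/(4 + z)) = (8 + z)/(z + 1/(4 + z)))
Y*(262 + c(-5 - 2)) = 360*(262 + (4 + (-5 - 2))*(8 + (-5 - 2))/(1 + (-5 - 2)*(4 + (-5 - 2)))) = 360*(262 + (4 - 7)*(8 - 7)/(1 - 7*(4 - 7))) = 360*(262 - 3*1/(1 - 7*(-3))) = 360*(262 - 3*1/(1 + 21)) = 360*(262 - 3*1/22) = 360*(262 + (1/22)*(-3)*1) = 360*(262 - 3/22) = 360*(5761/22) = 1036980/11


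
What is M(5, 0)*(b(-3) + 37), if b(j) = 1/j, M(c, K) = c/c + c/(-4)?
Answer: -55/6 ≈ -9.1667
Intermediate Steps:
M(c, K) = 1 - c/4 (M(c, K) = 1 + c*(-¼) = 1 - c/4)
M(5, 0)*(b(-3) + 37) = (1 - ¼*5)*(1/(-3) + 37) = (1 - 5/4)*(-⅓ + 37) = -¼*110/3 = -55/6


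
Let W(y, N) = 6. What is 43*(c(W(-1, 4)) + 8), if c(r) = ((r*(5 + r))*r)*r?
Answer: 102512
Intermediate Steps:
c(r) = r³*(5 + r) (c(r) = (r²*(5 + r))*r = r³*(5 + r))
43*(c(W(-1, 4)) + 8) = 43*(6³*(5 + 6) + 8) = 43*(216*11 + 8) = 43*(2376 + 8) = 43*2384 = 102512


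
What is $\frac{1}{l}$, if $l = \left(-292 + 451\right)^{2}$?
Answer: $\frac{1}{25281} \approx 3.9555 \cdot 10^{-5}$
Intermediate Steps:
$l = 25281$ ($l = 159^{2} = 25281$)
$\frac{1}{l} = \frac{1}{25281}$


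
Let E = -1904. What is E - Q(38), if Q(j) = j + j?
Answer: -1980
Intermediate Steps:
Q(j) = 2*j
E - Q(38) = -1904 - 2*38 = -1904 - 1*76 = -1904 - 76 = -1980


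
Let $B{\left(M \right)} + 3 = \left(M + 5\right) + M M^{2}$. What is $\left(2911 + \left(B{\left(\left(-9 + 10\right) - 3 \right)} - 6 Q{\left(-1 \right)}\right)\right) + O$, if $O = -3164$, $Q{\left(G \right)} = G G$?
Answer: $-267$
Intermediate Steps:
$Q{\left(G \right)} = G^{2}$
$B{\left(M \right)} = 2 + M + M^{3}$ ($B{\left(M \right)} = -3 + \left(\left(M + 5\right) + M M^{2}\right) = -3 + \left(\left(5 + M\right) + M^{3}\right) = -3 + \left(5 + M + M^{3}\right) = 2 + M + M^{3}$)
$\left(2911 + \left(B{\left(\left(-9 + 10\right) - 3 \right)} - 6 Q{\left(-1 \right)}\right)\right) + O = \left(2911 + \left(\left(2 + \left(\left(-9 + 10\right) - 3\right) + \left(\left(-9 + 10\right) - 3\right)^{3}\right) - 6 \left(-1\right)^{2}\right)\right) - 3164 = \left(2911 + \left(\left(2 + \left(1 - 3\right) + \left(1 - 3\right)^{3}\right) - 6 \cdot 1\right)\right) - 3164 = \left(2911 + \left(\left(2 - 2 + \left(-2\right)^{3}\right) - 6\right)\right) - 3164 = \left(2911 - 14\right) - 3164 = 2897 - 3164 = -267$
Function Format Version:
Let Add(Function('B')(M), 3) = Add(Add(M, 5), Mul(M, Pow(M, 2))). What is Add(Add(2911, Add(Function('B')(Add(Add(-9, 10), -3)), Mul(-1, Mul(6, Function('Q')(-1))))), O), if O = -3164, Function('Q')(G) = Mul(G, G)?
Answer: -267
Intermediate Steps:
Function('Q')(G) = Pow(G, 2)
Function('B')(M) = Add(2, M, Pow(M, 3)) (Function('B')(M) = Add(-3, Add(Add(M, 5), Mul(M, Pow(M, 2)))) = Add(-3, Add(Add(5, M), Pow(M, 3))) = Add(-3, Add(5, M, Pow(M, 3))) = Add(2, M, Pow(M, 3)))
Add(Add(2911, Add(Function('B')(Add(Add(-9, 10), -3)), Mul(-1, Mul(6, Function('Q')(-1))))), O) = Add(Add(2911, Add(Add(2, Add(Add(-9, 10), -3), Pow(Add(Add(-9, 10), -3), 3)), Mul(-1, Mul(6, Pow(-1, 2))))), -3164) = Add(Add(2911, Add(Add(2, Add(1, -3), Pow(Add(1, -3), 3)), Mul(-1, Mul(6, 1)))), -3164) = Add(Add(2911, Add(Add(2, -2, Pow(-2, 3)), Mul(-1, 6))), -3164) = Add(Add(2911, Add(Add(2, -2, -8), -6)), -3164) = Add(Add(2911, Add(-8, -6)), -3164) = Add(Add(2911, -14), -3164) = Add(2897, -3164) = -267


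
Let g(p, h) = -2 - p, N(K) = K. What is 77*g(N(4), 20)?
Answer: -462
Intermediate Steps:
77*g(N(4), 20) = 77*(-2 - 1*4) = 77*(-2 - 4) = 77*(-6) = -462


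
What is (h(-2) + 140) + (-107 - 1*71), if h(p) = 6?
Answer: -32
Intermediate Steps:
(h(-2) + 140) + (-107 - 1*71) = (6 + 140) + (-107 - 1*71) = 146 + (-107 - 71) = 146 - 178 = -32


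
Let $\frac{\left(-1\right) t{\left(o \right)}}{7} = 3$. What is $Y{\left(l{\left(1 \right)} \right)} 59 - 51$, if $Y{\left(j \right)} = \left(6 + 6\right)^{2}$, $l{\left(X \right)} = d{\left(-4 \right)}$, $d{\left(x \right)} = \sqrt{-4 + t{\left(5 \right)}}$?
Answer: $8445$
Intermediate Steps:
$t{\left(o \right)} = -21$ ($t{\left(o \right)} = \left(-7\right) 3 = -21$)
$d{\left(x \right)} = 5 i$ ($d{\left(x \right)} = \sqrt{-4 - 21} = \sqrt{-25} = 5 i$)
$l{\left(X \right)} = 5 i$
$Y{\left(j \right)} = 144$ ($Y{\left(j \right)} = 12^{2} = 144$)
$Y{\left(l{\left(1 \right)} \right)} 59 - 51 = 144 \cdot 59 - 51 = 8496 - 51 = 8445$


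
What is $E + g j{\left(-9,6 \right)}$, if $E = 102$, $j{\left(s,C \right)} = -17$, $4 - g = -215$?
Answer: $-3621$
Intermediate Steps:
$g = 219$ ($g = 4 - -215 = 4 + 215 = 219$)
$E + g j{\left(-9,6 \right)} = 102 + 219 \left(-17\right) = 102 - 3723 = -3621$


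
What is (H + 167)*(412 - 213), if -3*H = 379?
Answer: 24278/3 ≈ 8092.7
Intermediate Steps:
H = -379/3 (H = -1/3*379 = -379/3 ≈ -126.33)
(H + 167)*(412 - 213) = (-379/3 + 167)*(412 - 213) = (122/3)*199 = 24278/3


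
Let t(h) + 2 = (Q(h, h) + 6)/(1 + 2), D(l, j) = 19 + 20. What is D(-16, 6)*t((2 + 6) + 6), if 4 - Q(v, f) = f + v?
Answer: -312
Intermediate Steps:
D(l, j) = 39
Q(v, f) = 4 - f - v (Q(v, f) = 4 - (f + v) = 4 + (-f - v) = 4 - f - v)
t(h) = 4/3 - 2*h/3 (t(h) = -2 + ((4 - h - h) + 6)/(1 + 2) = -2 + ((4 - 2*h) + 6)/3 = -2 + (10 - 2*h)*(1/3) = -2 + (10/3 - 2*h/3) = 4/3 - 2*h/3)
D(-16, 6)*t((2 + 6) + 6) = 39*(4/3 - 2*((2 + 6) + 6)/3) = 39*(4/3 - 2*(8 + 6)/3) = 39*(4/3 - 2/3*14) = 39*(4/3 - 28/3) = 39*(-8) = -312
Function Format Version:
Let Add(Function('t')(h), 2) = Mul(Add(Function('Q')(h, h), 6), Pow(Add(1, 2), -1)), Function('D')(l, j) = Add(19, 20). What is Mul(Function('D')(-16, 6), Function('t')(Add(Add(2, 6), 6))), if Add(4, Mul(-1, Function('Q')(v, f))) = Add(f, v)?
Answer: -312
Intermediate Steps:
Function('D')(l, j) = 39
Function('Q')(v, f) = Add(4, Mul(-1, f), Mul(-1, v)) (Function('Q')(v, f) = Add(4, Mul(-1, Add(f, v))) = Add(4, Add(Mul(-1, f), Mul(-1, v))) = Add(4, Mul(-1, f), Mul(-1, v)))
Function('t')(h) = Add(Rational(4, 3), Mul(Rational(-2, 3), h)) (Function('t')(h) = Add(-2, Mul(Add(Add(4, Mul(-1, h), Mul(-1, h)), 6), Pow(Add(1, 2), -1))) = Add(-2, Mul(Add(Add(4, Mul(-2, h)), 6), Pow(3, -1))) = Add(-2, Mul(Add(10, Mul(-2, h)), Rational(1, 3))) = Add(-2, Add(Rational(10, 3), Mul(Rational(-2, 3), h))) = Add(Rational(4, 3), Mul(Rational(-2, 3), h)))
Mul(Function('D')(-16, 6), Function('t')(Add(Add(2, 6), 6))) = Mul(39, Add(Rational(4, 3), Mul(Rational(-2, 3), Add(Add(2, 6), 6)))) = Mul(39, Add(Rational(4, 3), Mul(Rational(-2, 3), Add(8, 6)))) = Mul(39, Add(Rational(4, 3), Mul(Rational(-2, 3), 14))) = Mul(39, Add(Rational(4, 3), Rational(-28, 3))) = Mul(39, -8) = -312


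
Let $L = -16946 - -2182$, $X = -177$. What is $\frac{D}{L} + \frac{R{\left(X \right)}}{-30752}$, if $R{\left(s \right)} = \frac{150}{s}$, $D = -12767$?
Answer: $\frac{2895596807}{3348416144} \approx 0.86477$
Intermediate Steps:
$L = -14764$ ($L = -16946 + 2182 = -14764$)
$\frac{D}{L} + \frac{R{\left(X \right)}}{-30752} = - \frac{12767}{-14764} + \frac{150 \frac{1}{-177}}{-30752} = \left(-12767\right) \left(- \frac{1}{14764}\right) + 150 \left(- \frac{1}{177}\right) \left(- \frac{1}{30752}\right) = \frac{12767}{14764} - - \frac{25}{907184} = \frac{12767}{14764} + \frac{25}{907184} = \frac{2895596807}{3348416144}$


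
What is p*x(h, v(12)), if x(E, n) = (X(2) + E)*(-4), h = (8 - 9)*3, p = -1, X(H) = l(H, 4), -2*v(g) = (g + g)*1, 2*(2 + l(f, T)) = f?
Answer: -16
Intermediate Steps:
l(f, T) = -2 + f/2
v(g) = -g (v(g) = -(g + g)/2 = -2*g/2 = -g)
X(H) = -2 + H/2
h = -3 (h = -1*3 = -3)
x(E, n) = 4 - 4*E (x(E, n) = ((-2 + (1/2)*2) + E)*(-4) = ((-2 + 1) + E)*(-4) = (-1 + E)*(-4) = 4 - 4*E)
p*x(h, v(12)) = -(4 - 4*(-3)) = -(4 + 12) = -1*16 = -16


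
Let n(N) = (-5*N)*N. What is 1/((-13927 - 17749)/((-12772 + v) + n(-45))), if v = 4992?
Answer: 17905/31676 ≈ 0.56525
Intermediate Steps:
n(N) = -5*N²
1/((-13927 - 17749)/((-12772 + v) + n(-45))) = 1/((-13927 - 17749)/((-12772 + 4992) - 5*(-45)²)) = 1/(-31676/(-7780 - 5*2025)) = 1/(-31676/(-7780 - 10125)) = 1/(-31676/(-17905)) = 1/(-31676*(-1/17905)) = 1/(31676/17905) = 17905/31676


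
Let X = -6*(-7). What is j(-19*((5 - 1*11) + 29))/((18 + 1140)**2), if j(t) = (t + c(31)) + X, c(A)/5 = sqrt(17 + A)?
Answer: -395/1340964 + 5*sqrt(3)/335241 ≈ -0.00026873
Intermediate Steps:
X = 42
c(A) = 5*sqrt(17 + A)
j(t) = 42 + t + 20*sqrt(3) (j(t) = (t + 5*sqrt(17 + 31)) + 42 = (t + 5*sqrt(48)) + 42 = (t + 5*(4*sqrt(3))) + 42 = (t + 20*sqrt(3)) + 42 = 42 + t + 20*sqrt(3))
j(-19*((5 - 1*11) + 29))/((18 + 1140)**2) = (42 - 19*((5 - 1*11) + 29) + 20*sqrt(3))/((18 + 1140)**2) = (42 - 19*((5 - 11) + 29) + 20*sqrt(3))/(1158**2) = (42 - 19*(-6 + 29) + 20*sqrt(3))/1340964 = (42 - 19*23 + 20*sqrt(3))*(1/1340964) = (42 - 437 + 20*sqrt(3))*(1/1340964) = (-395 + 20*sqrt(3))*(1/1340964) = -395/1340964 + 5*sqrt(3)/335241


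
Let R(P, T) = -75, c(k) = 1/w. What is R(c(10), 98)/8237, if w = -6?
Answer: -75/8237 ≈ -0.0091053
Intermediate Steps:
c(k) = -⅙ (c(k) = 1/(-6) = -⅙)
R(c(10), 98)/8237 = -75/8237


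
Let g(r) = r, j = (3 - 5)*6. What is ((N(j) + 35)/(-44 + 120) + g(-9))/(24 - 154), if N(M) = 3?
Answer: 17/260 ≈ 0.065385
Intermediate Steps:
j = -12 (j = -2*6 = -12)
((N(j) + 35)/(-44 + 120) + g(-9))/(24 - 154) = ((3 + 35)/(-44 + 120) - 9)/(24 - 154) = (38/76 - 9)/(-130) = (38*(1/76) - 9)*(-1/130) = (½ - 9)*(-1/130) = -17/2*(-1/130) = 17/260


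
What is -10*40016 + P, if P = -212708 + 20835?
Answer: -592033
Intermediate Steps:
P = -191873
-10*40016 + P = -10*40016 - 191873 = -400160 - 191873 = -592033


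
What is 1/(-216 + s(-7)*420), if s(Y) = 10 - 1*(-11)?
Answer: 1/8604 ≈ 0.00011622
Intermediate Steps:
s(Y) = 21 (s(Y) = 10 + 11 = 21)
1/(-216 + s(-7)*420) = 1/(-216 + 21*420) = 1/(-216 + 8820) = 1/8604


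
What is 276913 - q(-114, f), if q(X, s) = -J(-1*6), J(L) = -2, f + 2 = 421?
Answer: 276911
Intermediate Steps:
f = 419 (f = -2 + 421 = 419)
q(X, s) = 2 (q(X, s) = -1*(-2) = 2)
276913 - q(-114, f) = 276913 - 1*2 = 276913 - 2 = 276911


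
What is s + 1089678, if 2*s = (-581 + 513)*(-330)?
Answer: 1100898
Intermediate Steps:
s = 11220 (s = ((-581 + 513)*(-330))/2 = (-68*(-330))/2 = (1/2)*22440 = 11220)
s + 1089678 = 11220 + 1089678 = 1100898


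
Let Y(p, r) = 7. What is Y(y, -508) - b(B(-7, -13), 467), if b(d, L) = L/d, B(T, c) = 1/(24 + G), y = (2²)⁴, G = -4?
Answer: -9333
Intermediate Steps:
y = 256 (y = 4⁴ = 256)
B(T, c) = 1/20 (B(T, c) = 1/(24 - 4) = 1/20)
Y(y, -508) - b(B(-7, -13), 467) = 7 - 467/1/20 = 7 - 467*20 = 7 - 1*9340 = 7 - 9340 = -9333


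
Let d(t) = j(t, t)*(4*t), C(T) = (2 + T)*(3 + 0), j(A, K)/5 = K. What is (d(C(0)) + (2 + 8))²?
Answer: 532900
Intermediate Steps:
j(A, K) = 5*K
C(T) = 6 + 3*T (C(T) = (2 + T)*3 = 6 + 3*T)
d(t) = 20*t² (d(t) = (5*t)*(4*t) = 20*t²)
(d(C(0)) + (2 + 8))² = (20*(6 + 3*0)² + (2 + 8))² = (20*(6 + 0)² + 10)² = (20*6² + 10)² = (20*36 + 10)² = (720 + 10)² = 730² = 532900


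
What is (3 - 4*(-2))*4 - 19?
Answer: 25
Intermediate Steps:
(3 - 4*(-2))*4 - 19 = (3 + 8)*4 - 19 = 11*4 - 19 = 44 - 19 = 25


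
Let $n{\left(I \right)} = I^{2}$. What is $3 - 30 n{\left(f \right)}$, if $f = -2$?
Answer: $-117$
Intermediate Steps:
$3 - 30 n{\left(f \right)} = 3 - 30 \left(-2\right)^{2} = 3 - 120 = -117$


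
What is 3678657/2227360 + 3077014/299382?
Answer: 3977470796507/333415745760 ≈ 11.929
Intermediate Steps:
3678657/2227360 + 3077014/299382 = 3678657*(1/2227360) + 3077014*(1/299382) = 3678657/2227360 + 1538507/149691 = 3977470796507/333415745760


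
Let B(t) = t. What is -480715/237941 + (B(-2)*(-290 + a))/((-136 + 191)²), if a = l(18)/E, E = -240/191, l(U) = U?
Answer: -2380618337/1308675500 ≈ -1.8191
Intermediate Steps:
E = -240/191 (E = -240*1/191 = -240/191 ≈ -1.2565)
a = -573/40 (a = 18/(-240/191) = 18*(-191/240) = -573/40 ≈ -14.325)
-480715/237941 + (B(-2)*(-290 + a))/((-136 + 191)²) = -480715/237941 + (-2*(-290 - 573/40))/((-136 + 191)²) = -480715*1/237941 + (-2*(-12173/40))/(55²) = -480715/237941 + (12173/20)/3025 = -480715/237941 + (12173/20)*(1/3025) = -480715/237941 + 12173/60500 = -2380618337/1308675500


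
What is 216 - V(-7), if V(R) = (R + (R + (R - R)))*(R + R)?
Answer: 20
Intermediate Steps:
V(R) = 4*R**2 (V(R) = (R + (R + 0))*(2*R) = (R + R)*(2*R) = (2*R)*(2*R) = 4*R**2)
216 - V(-7) = 216 - 4*(-7)**2 = 216 - 4*49 = 216 - 1*196 = 216 - 196 = 20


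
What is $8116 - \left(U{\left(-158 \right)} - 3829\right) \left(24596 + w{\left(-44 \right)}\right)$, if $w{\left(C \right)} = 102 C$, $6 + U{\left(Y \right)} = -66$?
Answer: $78449424$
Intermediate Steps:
$U{\left(Y \right)} = -72$ ($U{\left(Y \right)} = -6 - 66 = -72$)
$8116 - \left(U{\left(-158 \right)} - 3829\right) \left(24596 + w{\left(-44 \right)}\right) = 8116 - \left(-72 - 3829\right) \left(24596 + 102 \left(-44\right)\right) = 8116 - - 3901 \left(24596 - 4488\right) = 8116 - \left(-3901\right) 20108 = 8116 - -78441308 = 8116 + 78441308 = 78449424$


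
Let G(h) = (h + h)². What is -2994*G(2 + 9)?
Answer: -1449096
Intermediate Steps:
G(h) = 4*h² (G(h) = (2*h)² = 4*h²)
-2994*G(2 + 9) = -11976*(2 + 9)² = -11976*11² = -11976*121 = -2994*484 = -1449096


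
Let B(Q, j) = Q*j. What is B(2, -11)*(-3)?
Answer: 66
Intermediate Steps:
B(2, -11)*(-3) = (2*(-11))*(-3) = -22*(-3) = 66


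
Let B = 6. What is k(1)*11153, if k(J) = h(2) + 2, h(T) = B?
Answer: 89224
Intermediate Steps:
h(T) = 6
k(J) = 8 (k(J) = 6 + 2 = 8)
k(1)*11153 = 8*11153 = 89224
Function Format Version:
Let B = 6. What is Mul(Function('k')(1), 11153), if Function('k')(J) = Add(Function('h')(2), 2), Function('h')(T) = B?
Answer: 89224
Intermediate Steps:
Function('h')(T) = 6
Function('k')(J) = 8 (Function('k')(J) = Add(6, 2) = 8)
Mul(Function('k')(1), 11153) = Mul(8, 11153) = 89224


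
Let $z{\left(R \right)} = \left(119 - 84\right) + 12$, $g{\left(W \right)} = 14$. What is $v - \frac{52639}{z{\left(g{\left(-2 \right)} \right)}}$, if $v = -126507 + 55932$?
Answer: $- \frac{3369664}{47} \approx -71695.0$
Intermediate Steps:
$z{\left(R \right)} = 47$ ($z{\left(R \right)} = 35 + 12 = 47$)
$v = -70575$
$v - \frac{52639}{z{\left(g{\left(-2 \right)} \right)}} = -70575 - \frac{52639}{47} = - \frac{3369664}{47}$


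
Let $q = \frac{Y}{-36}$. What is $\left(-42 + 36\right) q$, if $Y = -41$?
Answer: $- \frac{41}{6} \approx -6.8333$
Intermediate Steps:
$q = \frac{41}{36}$ ($q = - \frac{41}{-36} = \left(-41\right) \left(- \frac{1}{36}\right) = \frac{41}{36} \approx 1.1389$)
$\left(-42 + 36\right) q = \left(-42 + 36\right) \frac{41}{36} = \left(-6\right) \frac{41}{36} = - \frac{41}{6}$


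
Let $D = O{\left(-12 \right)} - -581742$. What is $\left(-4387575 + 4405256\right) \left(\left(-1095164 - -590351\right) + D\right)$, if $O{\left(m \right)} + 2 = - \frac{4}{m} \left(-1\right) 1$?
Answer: $\frac{4080421180}{3} \approx 1.3601 \cdot 10^{9}$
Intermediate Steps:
$O{\left(m \right)} = -2 + \frac{4}{m}$ ($O{\left(m \right)} = -2 + - \frac{4}{m} \left(-1\right) 1 = -2 + \frac{4}{m} 1 = -2 + \frac{4}{m}$)
$D = \frac{1745219}{3}$ ($D = \left(-2 + \frac{4}{-12}\right) - -581742 = \left(-2 + 4 \left(- \frac{1}{12}\right)\right) + 581742 = \left(-2 - \frac{1}{3}\right) + 581742 = - \frac{7}{3} + 581742 = \frac{1745219}{3} \approx 5.8174 \cdot 10^{5}$)
$\left(-4387575 + 4405256\right) \left(\left(-1095164 - -590351\right) + D\right) = \left(-4387575 + 4405256\right) \left(\left(-1095164 - -590351\right) + \frac{1745219}{3}\right) = 17681 \left(\left(-1095164 + 590351\right) + \frac{1745219}{3}\right) = 17681 \left(-504813 + \frac{1745219}{3}\right) = 17681 \cdot \frac{230780}{3} = \frac{4080421180}{3}$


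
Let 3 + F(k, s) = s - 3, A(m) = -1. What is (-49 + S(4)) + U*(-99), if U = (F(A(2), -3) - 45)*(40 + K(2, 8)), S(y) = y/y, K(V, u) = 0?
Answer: 213792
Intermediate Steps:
S(y) = 1
F(k, s) = -6 + s (F(k, s) = -3 + (s - 3) = -3 + (-3 + s) = -6 + s)
U = -2160 (U = ((-6 - 3) - 45)*(40 + 0) = (-9 - 45)*40 = -54*40 = -2160)
(-49 + S(4)) + U*(-99) = (-49 + 1) - 2160*(-99) = -48 + 213840 = 213792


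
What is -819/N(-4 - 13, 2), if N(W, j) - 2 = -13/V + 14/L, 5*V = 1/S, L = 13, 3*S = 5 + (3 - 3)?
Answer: 31941/4105 ≈ 7.7810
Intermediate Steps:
S = 5/3 (S = (5 + (3 - 3))/3 = (5 + 0)/3 = (1/3)*5 = 5/3 ≈ 1.6667)
V = 3/25 (V = 1/(5*(5/3)) = (1/5)*(3/5) = 3/25 ≈ 0.12000)
N(W, j) = -4105/39 (N(W, j) = 2 + (-13/3/25 + 14/13) = 2 + (-13*25/3 + 14*(1/13)) = 2 + (-325/3 + 14/13) = 2 - 4183/39 = -4105/39)
-819/N(-4 - 13, 2) = -819/(-4105/39) = -819*(-39/4105) = 31941/4105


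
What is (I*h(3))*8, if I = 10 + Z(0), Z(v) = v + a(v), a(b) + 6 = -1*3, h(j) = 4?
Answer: 32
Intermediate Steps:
a(b) = -9 (a(b) = -6 - 1*3 = -6 - 3 = -9)
Z(v) = -9 + v (Z(v) = v - 9 = -9 + v)
I = 1 (I = 10 + (-9 + 0) = 10 - 9 = 1)
(I*h(3))*8 = (1*4)*8 = 4*8 = 32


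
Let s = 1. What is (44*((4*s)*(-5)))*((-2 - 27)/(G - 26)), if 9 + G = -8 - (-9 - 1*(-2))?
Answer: -6380/9 ≈ -708.89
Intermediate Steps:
G = -10 (G = -9 + (-8 - (-9 - 1*(-2))) = -9 + (-8 - (-9 + 2)) = -9 + (-8 - 1*(-7)) = -9 + (-8 + 7) = -9 - 1 = -10)
(44*((4*s)*(-5)))*((-2 - 27)/(G - 26)) = (44*((4*1)*(-5)))*((-2 - 27)/(-10 - 26)) = (44*(4*(-5)))*(-29/(-36)) = (44*(-20))*(-29*(-1/36)) = -880*29/36 = -6380/9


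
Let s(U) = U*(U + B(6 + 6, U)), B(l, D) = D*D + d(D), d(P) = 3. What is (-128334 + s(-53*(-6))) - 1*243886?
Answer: 31887290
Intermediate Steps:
B(l, D) = 3 + D² (B(l, D) = D*D + 3 = D² + 3 = 3 + D²)
s(U) = U*(3 + U + U²) (s(U) = U*(U + (3 + U²)) = U*(3 + U + U²))
(-128334 + s(-53*(-6))) - 1*243886 = (-128334 + (-53*(-6))*(3 - 53*(-6) + (-53*(-6))²)) - 1*243886 = (-128334 + 318*(3 + 318 + 318²)) - 243886 = (-128334 + 318*(3 + 318 + 101124)) - 243886 = (-128334 + 318*101445) - 243886 = (-128334 + 32259510) - 243886 = 32131176 - 243886 = 31887290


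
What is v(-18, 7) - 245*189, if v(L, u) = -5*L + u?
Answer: -46208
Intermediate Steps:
v(L, u) = u - 5*L
v(-18, 7) - 245*189 = (7 - 5*(-18)) - 245*189 = (7 + 90) - 46305 = 97 - 46305 = -46208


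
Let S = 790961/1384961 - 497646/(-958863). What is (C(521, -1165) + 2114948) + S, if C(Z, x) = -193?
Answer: 936123471042815038/442662619781 ≈ 2.1148e+6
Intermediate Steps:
S = 482547846383/442662619781 (S = 790961*(1/1384961) - 497646*(-1/958863) = 790961/1384961 + 165882/319621 = 482547846383/442662619781 ≈ 1.0901)
(C(521, -1165) + 2114948) + S = (-193 + 2114948) + 482547846383/442662619781 = 2114755 + 482547846383/442662619781 = 936123471042815038/442662619781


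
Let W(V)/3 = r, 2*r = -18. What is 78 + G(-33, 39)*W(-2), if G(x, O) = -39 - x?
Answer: 240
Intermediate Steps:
r = -9 (r = (1/2)*(-18) = -9)
W(V) = -27 (W(V) = 3*(-9) = -27)
78 + G(-33, 39)*W(-2) = 78 + (-39 - 1*(-33))*(-27) = 78 + (-39 + 33)*(-27) = 78 - 6*(-27) = 78 + 162 = 240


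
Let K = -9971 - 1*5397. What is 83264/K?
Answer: -10408/1921 ≈ -5.4180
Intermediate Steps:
K = -15368 (K = -9971 - 5397 = -15368)
83264/K = 83264/(-15368) = 83264*(-1/15368) = -10408/1921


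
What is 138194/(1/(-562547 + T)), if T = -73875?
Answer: -87949701868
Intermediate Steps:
138194/(1/(-562547 + T)) = 138194/(1/(-562547 - 73875)) = 138194/(1/(-636422)) = 138194/(-1/636422) = 138194*(-636422) = -87949701868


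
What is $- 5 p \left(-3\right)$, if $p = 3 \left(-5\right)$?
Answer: $-225$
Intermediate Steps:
$p = -15$
$- 5 p \left(-3\right) = \left(-5\right) \left(-15\right) \left(-3\right) = 75 \left(-3\right) = -225$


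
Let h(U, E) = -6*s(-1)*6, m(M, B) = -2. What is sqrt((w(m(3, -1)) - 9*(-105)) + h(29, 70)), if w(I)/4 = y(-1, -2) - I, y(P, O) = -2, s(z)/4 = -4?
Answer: 39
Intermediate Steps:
s(z) = -16 (s(z) = 4*(-4) = -16)
h(U, E) = 576 (h(U, E) = -6*(-16)*6 = 96*6 = 576)
w(I) = -8 - 4*I (w(I) = 4*(-2 - I) = -8 - 4*I)
sqrt((w(m(3, -1)) - 9*(-105)) + h(29, 70)) = sqrt(((-8 - 4*(-2)) - 9*(-105)) + 576) = sqrt(((-8 + 8) + 945) + 576) = sqrt((0 + 945) + 576) = sqrt(945 + 576) = sqrt(1521) = 39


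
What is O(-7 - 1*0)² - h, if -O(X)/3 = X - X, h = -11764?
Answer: 11764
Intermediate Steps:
O(X) = 0 (O(X) = -3*(X - X) = -3*0 = 0)
O(-7 - 1*0)² - h = 0² - 1*(-11764) = 0 + 11764 = 11764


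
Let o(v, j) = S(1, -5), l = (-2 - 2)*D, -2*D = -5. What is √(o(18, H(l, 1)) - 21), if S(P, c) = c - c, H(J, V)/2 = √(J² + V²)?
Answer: I*√21 ≈ 4.5826*I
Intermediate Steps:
D = 5/2 (D = -½*(-5) = 5/2 ≈ 2.5000)
l = -10 (l = (-2 - 2)*(5/2) = -4*5/2 = -10)
H(J, V) = 2*√(J² + V²)
S(P, c) = 0
o(v, j) = 0
√(o(18, H(l, 1)) - 21) = √(0 - 21) = √(-21) = I*√21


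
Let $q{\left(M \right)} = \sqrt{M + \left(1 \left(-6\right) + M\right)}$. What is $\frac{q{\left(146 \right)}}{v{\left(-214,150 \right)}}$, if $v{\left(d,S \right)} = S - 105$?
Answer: $\frac{\sqrt{286}}{45} \approx 0.37581$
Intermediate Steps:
$v{\left(d,S \right)} = -105 + S$
$q{\left(M \right)} = \sqrt{-6 + 2 M}$ ($q{\left(M \right)} = \sqrt{M + \left(-6 + M\right)} = \sqrt{-6 + 2 M}$)
$\frac{q{\left(146 \right)}}{v{\left(-214,150 \right)}} = \frac{\sqrt{-6 + 2 \cdot 146}}{-105 + 150} = \frac{\sqrt{-6 + 292}}{45} = \sqrt{286} \cdot \frac{1}{45} = \frac{\sqrt{286}}{45}$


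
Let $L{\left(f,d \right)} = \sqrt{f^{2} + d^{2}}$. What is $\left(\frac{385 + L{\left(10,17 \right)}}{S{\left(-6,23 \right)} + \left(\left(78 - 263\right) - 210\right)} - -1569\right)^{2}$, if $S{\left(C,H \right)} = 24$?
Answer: $\frac{\left(581714 - \sqrt{389}\right)^{2}}{137641} \approx 2.4583 \cdot 10^{6}$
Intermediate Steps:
$L{\left(f,d \right)} = \sqrt{d^{2} + f^{2}}$
$\left(\frac{385 + L{\left(10,17 \right)}}{S{\left(-6,23 \right)} + \left(\left(78 - 263\right) - 210\right)} - -1569\right)^{2} = \left(\frac{385 + \sqrt{17^{2} + 10^{2}}}{24 + \left(\left(78 - 263\right) - 210\right)} - -1569\right)^{2} = \left(\frac{385 + \sqrt{289 + 100}}{24 - 395} + 1569\right)^{2} = \left(\frac{385 + \sqrt{389}}{24 - 395} + 1569\right)^{2} = \left(\frac{385 + \sqrt{389}}{-371} + 1569\right)^{2} = \left(\left(385 + \sqrt{389}\right) \left(- \frac{1}{371}\right) + 1569\right)^{2} = \left(\left(- \frac{55}{53} - \frac{\sqrt{389}}{371}\right) + 1569\right)^{2} = \left(\frac{83102}{53} - \frac{\sqrt{389}}{371}\right)^{2}$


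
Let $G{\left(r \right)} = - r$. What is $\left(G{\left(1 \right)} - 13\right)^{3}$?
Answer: $-2744$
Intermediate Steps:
$\left(G{\left(1 \right)} - 13\right)^{3} = \left(\left(-1\right) 1 - 13\right)^{3} = \left(-1 - 13\right)^{3} = \left(-14\right)^{3} = -2744$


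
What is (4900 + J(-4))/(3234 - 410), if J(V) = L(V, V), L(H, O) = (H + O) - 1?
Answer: 4891/2824 ≈ 1.7319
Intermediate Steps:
L(H, O) = -1 + H + O
J(V) = -1 + 2*V (J(V) = -1 + V + V = -1 + 2*V)
(4900 + J(-4))/(3234 - 410) = (4900 + (-1 + 2*(-4)))/(3234 - 410) = (4900 + (-1 - 8))/2824 = (4900 - 9)*(1/2824) = 4891*(1/2824) = 4891/2824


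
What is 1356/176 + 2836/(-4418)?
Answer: 686459/97196 ≈ 7.0626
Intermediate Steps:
1356/176 + 2836/(-4418) = 1356*(1/176) + 2836*(-1/4418) = 339/44 - 1418/2209 = 686459/97196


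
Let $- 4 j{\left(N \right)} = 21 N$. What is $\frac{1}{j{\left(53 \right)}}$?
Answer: $- \frac{4}{1113} \approx -0.0035939$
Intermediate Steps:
$j{\left(N \right)} = - \frac{21 N}{4}$
$\frac{1}{j{\left(53 \right)}} = \frac{1}{\left(- \frac{21}{4}\right) 53} = \frac{1}{- \frac{1113}{4}} = - \frac{4}{1113}$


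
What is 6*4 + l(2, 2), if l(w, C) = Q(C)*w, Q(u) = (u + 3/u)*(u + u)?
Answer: 52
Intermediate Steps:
Q(u) = 2*u*(u + 3/u) (Q(u) = (u + 3/u)*(2*u) = 2*u*(u + 3/u))
l(w, C) = w*(6 + 2*C²) (l(w, C) = (6 + 2*C²)*w = w*(6 + 2*C²))
6*4 + l(2, 2) = 6*4 + 2*2*(3 + 2²) = 24 + 2*2*(3 + 4) = 24 + 2*2*7 = 24 + 28 = 52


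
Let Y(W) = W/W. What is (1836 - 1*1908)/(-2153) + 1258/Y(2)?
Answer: 2708546/2153 ≈ 1258.0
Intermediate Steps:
Y(W) = 1
(1836 - 1*1908)/(-2153) + 1258/Y(2) = (1836 - 1*1908)/(-2153) + 1258/1 = (1836 - 1908)*(-1/2153) + 1258*1 = -72*(-1/2153) + 1258 = 72/2153 + 1258 = 2708546/2153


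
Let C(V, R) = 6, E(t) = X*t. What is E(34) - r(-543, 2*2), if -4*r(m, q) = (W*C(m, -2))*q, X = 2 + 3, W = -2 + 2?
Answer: 170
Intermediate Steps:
W = 0
X = 5
E(t) = 5*t
r(m, q) = 0 (r(m, q) = -0*6*q/4 = -0*q = -1/4*0 = 0)
E(34) - r(-543, 2*2) = 5*34 - 1*0 = 170 + 0 = 170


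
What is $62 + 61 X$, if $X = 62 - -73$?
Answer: $8297$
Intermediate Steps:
$X = 135$ ($X = 62 + 73 = 135$)
$62 + 61 X = 62 + 61 \cdot 135 = 62 + 8235 = 8297$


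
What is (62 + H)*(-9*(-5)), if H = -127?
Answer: -2925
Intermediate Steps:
(62 + H)*(-9*(-5)) = (62 - 127)*(-9*(-5)) = -65*45 = -2925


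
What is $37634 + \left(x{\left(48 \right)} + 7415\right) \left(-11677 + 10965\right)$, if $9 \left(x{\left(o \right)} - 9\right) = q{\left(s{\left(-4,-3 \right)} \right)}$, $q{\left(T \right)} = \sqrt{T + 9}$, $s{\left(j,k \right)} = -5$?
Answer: $- \frac{47235710}{9} \approx -5.2484 \cdot 10^{6}$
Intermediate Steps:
$q{\left(T \right)} = \sqrt{9 + T}$
$x{\left(o \right)} = \frac{83}{9}$ ($x{\left(o \right)} = 9 + \frac{\sqrt{9 - 5}}{9} = 9 + \frac{\sqrt{4}}{9} = 9 + \frac{1}{9} \cdot 2 = 9 + \frac{2}{9} = \frac{83}{9}$)
$37634 + \left(x{\left(48 \right)} + 7415\right) \left(-11677 + 10965\right) = 37634 + \left(\frac{83}{9} + 7415\right) \left(-11677 + 10965\right) = 37634 + \frac{66818}{9} \left(-712\right) = 37634 - \frac{47574416}{9} = - \frac{47235710}{9}$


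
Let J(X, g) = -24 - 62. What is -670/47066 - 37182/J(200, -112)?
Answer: 437487598/1011919 ≈ 432.33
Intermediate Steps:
J(X, g) = -86
-670/47066 - 37182/J(200, -112) = -670/47066 - 37182/(-86) = -670*1/47066 - 37182*(-1/86) = -335/23533 + 18591/43 = 437487598/1011919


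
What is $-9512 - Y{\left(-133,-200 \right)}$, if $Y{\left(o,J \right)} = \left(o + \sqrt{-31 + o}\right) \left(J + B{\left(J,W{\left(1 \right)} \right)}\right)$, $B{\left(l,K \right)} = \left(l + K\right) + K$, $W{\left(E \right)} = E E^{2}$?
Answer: $-62446 + 796 i \sqrt{41} \approx -62446.0 + 5096.9 i$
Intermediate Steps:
$W{\left(E \right)} = E^{3}$
$B{\left(l,K \right)} = l + 2 K$ ($B{\left(l,K \right)} = \left(K + l\right) + K = l + 2 K$)
$Y{\left(o,J \right)} = \left(2 + 2 J\right) \left(o + \sqrt{-31 + o}\right)$ ($Y{\left(o,J \right)} = \left(o + \sqrt{-31 + o}\right) \left(J + \left(J + 2 \cdot 1^{3}\right)\right) = \left(o + \sqrt{-31 + o}\right) \left(J + \left(J + 2 \cdot 1\right)\right) = \left(o + \sqrt{-31 + o}\right) \left(J + \left(J + 2\right)\right) = \left(o + \sqrt{-31 + o}\right) \left(J + \left(2 + J\right)\right) = \left(o + \sqrt{-31 + o}\right) \left(2 + 2 J\right) = \left(2 + 2 J\right) \left(o + \sqrt{-31 + o}\right)$)
$-9512 - Y{\left(-133,-200 \right)} = -9512 - \left(2 \left(-133\right) + 2 \sqrt{-31 - 133} + 2 \left(-200\right) \left(-133\right) + 2 \left(-200\right) \sqrt{-31 - 133}\right) = -9512 - \left(-266 + 2 \sqrt{-164} + 53200 + 2 \left(-200\right) \sqrt{-164}\right) = -9512 - \left(-266 + 2 \cdot 2 i \sqrt{41} + 53200 + 2 \left(-200\right) 2 i \sqrt{41}\right) = -9512 - \left(-266 + 4 i \sqrt{41} + 53200 - 800 i \sqrt{41}\right) = -9512 - \left(52934 - 796 i \sqrt{41}\right) = -62446 + 796 i \sqrt{41}$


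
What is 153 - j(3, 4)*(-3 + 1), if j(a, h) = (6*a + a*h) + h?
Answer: 221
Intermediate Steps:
j(a, h) = h + 6*a + a*h
153 - j(3, 4)*(-3 + 1) = 153 - (4 + 6*3 + 3*4)*(-3 + 1) = 153 - (4 + 18 + 12)*(-2) = 153 - 34*(-2) = 153 - 1*(-68) = 153 + 68 = 221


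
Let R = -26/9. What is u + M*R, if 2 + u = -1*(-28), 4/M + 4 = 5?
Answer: 130/9 ≈ 14.444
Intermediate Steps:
M = 4 (M = 4/(-4 + 5) = 4/1 = 4*1 = 4)
u = 26 (u = -2 - 1*(-28) = -2 + 28 = 26)
R = -26/9 (R = -26*1/9 = -26/9 ≈ -2.8889)
u + M*R = 26 + 4*(-26/9) = 26 - 104/9 = 130/9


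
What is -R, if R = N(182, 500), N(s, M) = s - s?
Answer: 0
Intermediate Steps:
N(s, M) = 0
R = 0
-R = -1*0 = 0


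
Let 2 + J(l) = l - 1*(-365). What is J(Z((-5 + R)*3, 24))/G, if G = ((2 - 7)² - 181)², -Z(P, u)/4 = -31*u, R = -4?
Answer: 371/2704 ≈ 0.13720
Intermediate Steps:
Z(P, u) = 124*u (Z(P, u) = -(-124)*u = 124*u)
G = 24336 (G = ((-5)² - 181)² = (25 - 181)² = (-156)² = 24336)
J(l) = 363 + l (J(l) = -2 + (l - 1*(-365)) = -2 + (l + 365) = -2 + (365 + l) = 363 + l)
J(Z((-5 + R)*3, 24))/G = (363 + 124*24)/24336 = (363 + 2976)*(1/24336) = 3339*(1/24336) = 371/2704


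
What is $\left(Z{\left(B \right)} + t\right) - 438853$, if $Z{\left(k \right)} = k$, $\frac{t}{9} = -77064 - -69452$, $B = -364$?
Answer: $-507725$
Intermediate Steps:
$t = -68508$ ($t = 9 \left(-77064 - -69452\right) = 9 \left(-77064 + 69452\right) = 9 \left(-7612\right) = -68508$)
$\left(Z{\left(B \right)} + t\right) - 438853 = \left(-364 - 68508\right) - 438853 = -68872 - 438853 = -507725$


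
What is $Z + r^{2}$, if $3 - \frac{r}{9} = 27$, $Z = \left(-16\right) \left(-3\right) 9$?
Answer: $47088$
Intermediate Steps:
$Z = 432$ ($Z = 48 \cdot 9 = 432$)
$r = -216$ ($r = 27 - 243 = -216$)
$Z + r^{2} = 432 + \left(-216\right)^{2} = 432 + 46656 = 47088$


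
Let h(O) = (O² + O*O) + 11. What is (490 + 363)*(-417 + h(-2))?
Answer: -339494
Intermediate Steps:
h(O) = 11 + 2*O² (h(O) = (O² + O²) + 11 = 2*O² + 11 = 11 + 2*O²)
(490 + 363)*(-417 + h(-2)) = (490 + 363)*(-417 + (11 + 2*(-2)²)) = 853*(-417 + (11 + 2*4)) = 853*(-417 + (11 + 8)) = 853*(-417 + 19) = 853*(-398) = -339494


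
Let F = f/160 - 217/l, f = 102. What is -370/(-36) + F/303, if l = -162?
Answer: 20192611/1963440 ≈ 10.284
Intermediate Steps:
F = 12811/6480 (F = 102/160 - 217/(-162) = 102*(1/160) - 217*(-1/162) = 51/80 + 217/162 = 12811/6480 ≈ 1.9770)
-370/(-36) + F/303 = -370/(-36) + (12811/6480)/303 = -370*(-1/36) + (12811/6480)*(1/303) = 185/18 + 12811/1963440 = 20192611/1963440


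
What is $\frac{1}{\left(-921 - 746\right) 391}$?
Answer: $- \frac{1}{651797} \approx -1.5342 \cdot 10^{-6}$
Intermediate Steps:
$\frac{1}{\left(-921 - 746\right) 391} = \frac{1}{-1667} \cdot \frac{1}{391} = \left(- \frac{1}{1667}\right) \frac{1}{391} = - \frac{1}{651797}$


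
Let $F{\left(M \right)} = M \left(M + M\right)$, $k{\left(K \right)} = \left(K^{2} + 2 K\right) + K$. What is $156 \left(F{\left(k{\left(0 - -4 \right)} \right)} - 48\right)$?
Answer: $237120$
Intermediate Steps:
$k{\left(K \right)} = K^{2} + 3 K$
$F{\left(M \right)} = 2 M^{2}$ ($F{\left(M \right)} = M 2 M = 2 M^{2}$)
$156 \left(F{\left(k{\left(0 - -4 \right)} \right)} - 48\right) = 156 \left(2 \left(\left(0 - -4\right) \left(3 + \left(0 - -4\right)\right)\right)^{2} - 48\right) = 156 \left(2 \left(\left(0 + 4\right) \left(3 + \left(0 + 4\right)\right)\right)^{2} - 48\right) = 156 \left(2 \left(4 \left(3 + 4\right)\right)^{2} - 48\right) = 156 \left(2 \left(4 \cdot 7\right)^{2} - 48\right) = 156 \left(2 \cdot 28^{2} - 48\right) = 156 \left(2 \cdot 784 - 48\right) = 156 \left(1568 - 48\right) = 156 \cdot 1520 = 237120$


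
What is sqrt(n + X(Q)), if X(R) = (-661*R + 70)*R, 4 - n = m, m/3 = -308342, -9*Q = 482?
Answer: I*sqrt(78942394)/9 ≈ 987.22*I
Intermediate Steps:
Q = -482/9 (Q = -1/9*482 = -482/9 ≈ -53.556)
m = -925026 (m = 3*(-308342) = -925026)
n = 925030 (n = 4 - 1*(-925026) = 4 + 925026 = 925030)
X(R) = R*(70 - 661*R) (X(R) = (70 - 661*R)*R = R*(70 - 661*R))
sqrt(n + X(Q)) = sqrt(925030 - 482*(70 - 661*(-482/9))/9) = sqrt(925030 - 482*(70 + 318602/9)/9) = sqrt(925030 - 482/9*319232/9) = sqrt(925030 - 153869824/81) = sqrt(-78942394/81) = I*sqrt(78942394)/9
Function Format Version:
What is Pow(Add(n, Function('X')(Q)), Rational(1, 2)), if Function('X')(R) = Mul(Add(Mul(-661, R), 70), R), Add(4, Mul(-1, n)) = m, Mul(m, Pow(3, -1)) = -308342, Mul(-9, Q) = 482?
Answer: Mul(Rational(1, 9), I, Pow(78942394, Rational(1, 2))) ≈ Mul(987.22, I)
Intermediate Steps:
Q = Rational(-482, 9) (Q = Mul(Rational(-1, 9), 482) = Rational(-482, 9) ≈ -53.556)
m = -925026 (m = Mul(3, -308342) = -925026)
n = 925030 (n = Add(4, Mul(-1, -925026)) = Add(4, 925026) = 925030)
Function('X')(R) = Mul(R, Add(70, Mul(-661, R))) (Function('X')(R) = Mul(Add(70, Mul(-661, R)), R) = Mul(R, Add(70, Mul(-661, R))))
Pow(Add(n, Function('X')(Q)), Rational(1, 2)) = Pow(Add(925030, Mul(Rational(-482, 9), Add(70, Mul(-661, Rational(-482, 9))))), Rational(1, 2)) = Pow(Add(925030, Mul(Rational(-482, 9), Add(70, Rational(318602, 9)))), Rational(1, 2)) = Pow(Add(925030, Mul(Rational(-482, 9), Rational(319232, 9))), Rational(1, 2)) = Pow(Add(925030, Rational(-153869824, 81)), Rational(1, 2)) = Pow(Rational(-78942394, 81), Rational(1, 2)) = Mul(Rational(1, 9), I, Pow(78942394, Rational(1, 2)))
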